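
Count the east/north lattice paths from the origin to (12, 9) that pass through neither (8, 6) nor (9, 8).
Number of paths = 127621

Inclusion–exclusion. Total paths: C(21, 12) = 293930. Through P₁: C(14, 8)·C(7, 4) = 105105. Through P₂: C(17, 9)·C(4, 3) = 97240. Since P₁ is strictly southwest of P₂, a monotone path through both must visit P₁ then P₂; paths through both = C(14, 8)·C(3, 1)·C(4, 3) = 36036. Avoid both = 293930 − 105105 − 97240 + 36036 = 127621.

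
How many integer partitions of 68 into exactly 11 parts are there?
p(68, 11 parts) = 188556

Partitions of n into exactly k parts are in bijection with partitions of n − k into at most k parts (subtract 1 from each part). So p(68, exactly 11) = p(57, parts ≤ 11). Computing via the recurrence p(m, j) = p(m, j−1) + p(m−j, j) gives 188556.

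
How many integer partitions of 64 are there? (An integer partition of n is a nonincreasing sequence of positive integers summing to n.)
p(64) = 1741630

Compute p(n) via the recurrence p(n, m) = p(n, m−1) + p(n−m, m), where p(n, m) counts partitions of n with all parts ≤ m and p(n) = p(n, n). The base cases are p(0, m) = 1 and p(n, 0) = 0 for n > 0. Filling the table yields p(64) = 1741630. (Euler's pentagonal recurrence is an alternative.)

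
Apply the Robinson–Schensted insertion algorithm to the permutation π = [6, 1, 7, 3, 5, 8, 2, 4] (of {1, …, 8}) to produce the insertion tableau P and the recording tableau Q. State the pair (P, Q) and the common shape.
P = [1, 2, 4, 8] / [3, 5] / [6, 7];  Q = [1, 3, 5, 6] / [2, 4] / [7, 8];  common shape = (4, 2, 2)

Row-insert the values π_1, π_2, … into P one at a time, bumping the leftmost entry strictly greater than the inserted value down to the next row. The recording tableau Q records, in position (i, j), the step at which that cell was added to P.
  Insert 6 (step 1): P = [6];  Q = [1]
  Insert 1 (step 2): P = [1] / [6];  Q = [1] / [2]
  Insert 7 (step 3): P = [1, 7] / [6];  Q = [1, 3] / [2]
  Insert 3 (step 4): P = [1, 3] / [6, 7];  Q = [1, 3] / [2, 4]
  Insert 5 (step 5): P = [1, 3, 5] / [6, 7];  Q = [1, 3, 5] / [2, 4]
  Insert 8 (step 6): P = [1, 3, 5, 8] / [6, 7];  Q = [1, 3, 5, 6] / [2, 4]
  Insert 2 (step 7): P = [1, 2, 5, 8] / [3, 7] / [6];  Q = [1, 3, 5, 6] / [2, 4] / [7]
  Insert 4 (step 8): P = [1, 2, 4, 8] / [3, 5] / [6, 7];  Q = [1, 3, 5, 6] / [2, 4] / [7, 8]
Final shape: (4, 2, 2).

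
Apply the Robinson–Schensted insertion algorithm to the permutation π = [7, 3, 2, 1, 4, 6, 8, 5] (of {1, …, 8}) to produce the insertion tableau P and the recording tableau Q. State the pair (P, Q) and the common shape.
P = [1, 4, 5, 8] / [2, 6] / [3] / [7];  Q = [1, 5, 6, 7] / [2, 8] / [3] / [4];  common shape = (4, 2, 1, 1)

Row-insert the values π_1, π_2, … into P one at a time, bumping the leftmost entry strictly greater than the inserted value down to the next row. The recording tableau Q records, in position (i, j), the step at which that cell was added to P.
  Insert 7 (step 1): P = [7];  Q = [1]
  Insert 3 (step 2): P = [3] / [7];  Q = [1] / [2]
  Insert 2 (step 3): P = [2] / [3] / [7];  Q = [1] / [2] / [3]
  Insert 1 (step 4): P = [1] / [2] / [3] / [7];  Q = [1] / [2] / [3] / [4]
  Insert 4 (step 5): P = [1, 4] / [2] / [3] / [7];  Q = [1, 5] / [2] / [3] / [4]
  Insert 6 (step 6): P = [1, 4, 6] / [2] / [3] / [7];  Q = [1, 5, 6] / [2] / [3] / [4]
  Insert 8 (step 7): P = [1, 4, 6, 8] / [2] / [3] / [7];  Q = [1, 5, 6, 7] / [2] / [3] / [4]
  Insert 5 (step 8): P = [1, 4, 5, 8] / [2, 6] / [3] / [7];  Q = [1, 5, 6, 7] / [2, 8] / [3] / [4]
Final shape: (4, 2, 1, 1).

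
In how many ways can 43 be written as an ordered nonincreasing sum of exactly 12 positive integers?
p(43, 12 parts) = 5262

Partitions of n into exactly k parts are in bijection with partitions of n − k into at most k parts (subtract 1 from each part). So p(43, exactly 12) = p(31, parts ≤ 12). Computing via the recurrence p(m, j) = p(m, j−1) + p(m−j, j) gives 5262.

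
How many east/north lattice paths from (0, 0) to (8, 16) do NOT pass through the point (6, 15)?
Number of paths = 572679

Total paths from (0, 0) to (8, 16): C(24, 8) = 735471. Paths through (6, 15): (paths (0, 0) → (6, 15)) × (paths (6, 15) → (8, 16)) = C(21, 6) · C(3, 2) = 54264 · 3 = 162792. Avoidance count = 735471 − 162792 = 572679.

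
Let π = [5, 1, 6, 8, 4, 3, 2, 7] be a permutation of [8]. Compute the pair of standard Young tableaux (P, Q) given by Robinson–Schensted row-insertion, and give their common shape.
P = [1, 2, 7] / [3, 6, 8] / [4] / [5];  Q = [1, 3, 4] / [2, 5, 8] / [6] / [7];  common shape = (3, 3, 1, 1)

Row-insert the values π_1, π_2, … into P one at a time, bumping the leftmost entry strictly greater than the inserted value down to the next row. The recording tableau Q records, in position (i, j), the step at which that cell was added to P.
  Insert 5 (step 1): P = [5];  Q = [1]
  Insert 1 (step 2): P = [1] / [5];  Q = [1] / [2]
  Insert 6 (step 3): P = [1, 6] / [5];  Q = [1, 3] / [2]
  Insert 8 (step 4): P = [1, 6, 8] / [5];  Q = [1, 3, 4] / [2]
  Insert 4 (step 5): P = [1, 4, 8] / [5, 6];  Q = [1, 3, 4] / [2, 5]
  Insert 3 (step 6): P = [1, 3, 8] / [4, 6] / [5];  Q = [1, 3, 4] / [2, 5] / [6]
  Insert 2 (step 7): P = [1, 2, 8] / [3, 6] / [4] / [5];  Q = [1, 3, 4] / [2, 5] / [6] / [7]
  Insert 7 (step 8): P = [1, 2, 7] / [3, 6, 8] / [4] / [5];  Q = [1, 3, 4] / [2, 5, 8] / [6] / [7]
Final shape: (3, 3, 1, 1).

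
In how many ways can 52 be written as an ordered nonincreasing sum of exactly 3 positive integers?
p(52, 3 parts) = 225

Partitions of n into exactly k parts are in bijection with partitions of n − k into at most k parts (subtract 1 from each part). So p(52, exactly 3) = p(49, parts ≤ 3). Computing via the recurrence p(m, j) = p(m, j−1) + p(m−j, j) gives 225.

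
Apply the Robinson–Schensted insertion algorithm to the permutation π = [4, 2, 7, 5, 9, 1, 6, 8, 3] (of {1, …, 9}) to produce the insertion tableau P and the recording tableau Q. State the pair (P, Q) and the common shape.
P = [1, 3, 6, 8] / [2, 5, 9] / [4, 7];  Q = [1, 3, 5, 8] / [2, 4, 7] / [6, 9];  common shape = (4, 3, 2)

Row-insert the values π_1, π_2, … into P one at a time, bumping the leftmost entry strictly greater than the inserted value down to the next row. The recording tableau Q records, in position (i, j), the step at which that cell was added to P.
  Insert 4 (step 1): P = [4];  Q = [1]
  Insert 2 (step 2): P = [2] / [4];  Q = [1] / [2]
  Insert 7 (step 3): P = [2, 7] / [4];  Q = [1, 3] / [2]
  Insert 5 (step 4): P = [2, 5] / [4, 7];  Q = [1, 3] / [2, 4]
  Insert 9 (step 5): P = [2, 5, 9] / [4, 7];  Q = [1, 3, 5] / [2, 4]
  Insert 1 (step 6): P = [1, 5, 9] / [2, 7] / [4];  Q = [1, 3, 5] / [2, 4] / [6]
  Insert 6 (step 7): P = [1, 5, 6] / [2, 7, 9] / [4];  Q = [1, 3, 5] / [2, 4, 7] / [6]
  Insert 8 (step 8): P = [1, 5, 6, 8] / [2, 7, 9] / [4];  Q = [1, 3, 5, 8] / [2, 4, 7] / [6]
  Insert 3 (step 9): P = [1, 3, 6, 8] / [2, 5, 9] / [4, 7];  Q = [1, 3, 5, 8] / [2, 4, 7] / [6, 9]
Final shape: (4, 3, 2).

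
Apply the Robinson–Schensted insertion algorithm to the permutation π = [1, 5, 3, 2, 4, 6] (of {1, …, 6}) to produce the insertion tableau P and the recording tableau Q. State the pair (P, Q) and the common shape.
P = [1, 2, 4, 6] / [3] / [5];  Q = [1, 2, 5, 6] / [3] / [4];  common shape = (4, 1, 1)

Row-insert the values π_1, π_2, … into P one at a time, bumping the leftmost entry strictly greater than the inserted value down to the next row. The recording tableau Q records, in position (i, j), the step at which that cell was added to P.
  Insert 1 (step 1): P = [1];  Q = [1]
  Insert 5 (step 2): P = [1, 5];  Q = [1, 2]
  Insert 3 (step 3): P = [1, 3] / [5];  Q = [1, 2] / [3]
  Insert 2 (step 4): P = [1, 2] / [3] / [5];  Q = [1, 2] / [3] / [4]
  Insert 4 (step 5): P = [1, 2, 4] / [3] / [5];  Q = [1, 2, 5] / [3] / [4]
  Insert 6 (step 6): P = [1, 2, 4, 6] / [3] / [5];  Q = [1, 2, 5, 6] / [3] / [4]
Final shape: (4, 1, 1).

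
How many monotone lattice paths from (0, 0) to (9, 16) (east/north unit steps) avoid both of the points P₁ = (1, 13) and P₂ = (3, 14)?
Number of paths = 2022801

Inclusion–exclusion. Total paths: C(25, 9) = 2042975. Through P₁: C(14, 1)·C(11, 8) = 2310. Through P₂: C(17, 3)·C(8, 6) = 19040. Since P₁ is strictly southwest of P₂, a monotone path through both must visit P₁ then P₂; paths through both = C(14, 1)·C(3, 2)·C(8, 6) = 1176. Avoid both = 2042975 − 2310 − 19040 + 1176 = 2022801.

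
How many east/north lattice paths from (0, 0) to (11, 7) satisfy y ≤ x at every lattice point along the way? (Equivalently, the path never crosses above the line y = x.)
Number of paths = 13260

By the reflection principle (André's argument), the number of monotone paths to (11, 7) with n ≤ m that never go above y = x is C(18, 11) − C(18, 12) = 31824 − 18564 = 13260.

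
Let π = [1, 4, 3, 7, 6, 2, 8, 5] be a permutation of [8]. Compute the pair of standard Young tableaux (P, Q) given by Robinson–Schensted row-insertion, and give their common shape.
P = [1, 2, 5, 8] / [3, 6] / [4, 7];  Q = [1, 2, 4, 7] / [3, 5] / [6, 8];  common shape = (4, 2, 2)

Row-insert the values π_1, π_2, … into P one at a time, bumping the leftmost entry strictly greater than the inserted value down to the next row. The recording tableau Q records, in position (i, j), the step at which that cell was added to P.
  Insert 1 (step 1): P = [1];  Q = [1]
  Insert 4 (step 2): P = [1, 4];  Q = [1, 2]
  Insert 3 (step 3): P = [1, 3] / [4];  Q = [1, 2] / [3]
  Insert 7 (step 4): P = [1, 3, 7] / [4];  Q = [1, 2, 4] / [3]
  Insert 6 (step 5): P = [1, 3, 6] / [4, 7];  Q = [1, 2, 4] / [3, 5]
  Insert 2 (step 6): P = [1, 2, 6] / [3, 7] / [4];  Q = [1, 2, 4] / [3, 5] / [6]
  Insert 8 (step 7): P = [1, 2, 6, 8] / [3, 7] / [4];  Q = [1, 2, 4, 7] / [3, 5] / [6]
  Insert 5 (step 8): P = [1, 2, 5, 8] / [3, 6] / [4, 7];  Q = [1, 2, 4, 7] / [3, 5] / [6, 8]
Final shape: (4, 2, 2).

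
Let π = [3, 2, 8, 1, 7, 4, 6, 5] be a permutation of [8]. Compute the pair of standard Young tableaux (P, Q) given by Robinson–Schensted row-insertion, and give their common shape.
P = [1, 4, 5] / [2, 6] / [3, 7] / [8];  Q = [1, 3, 7] / [2, 5] / [4, 6] / [8];  common shape = (3, 2, 2, 1)

Row-insert the values π_1, π_2, … into P one at a time, bumping the leftmost entry strictly greater than the inserted value down to the next row. The recording tableau Q records, in position (i, j), the step at which that cell was added to P.
  Insert 3 (step 1): P = [3];  Q = [1]
  Insert 2 (step 2): P = [2] / [3];  Q = [1] / [2]
  Insert 8 (step 3): P = [2, 8] / [3];  Q = [1, 3] / [2]
  Insert 1 (step 4): P = [1, 8] / [2] / [3];  Q = [1, 3] / [2] / [4]
  Insert 7 (step 5): P = [1, 7] / [2, 8] / [3];  Q = [1, 3] / [2, 5] / [4]
  Insert 4 (step 6): P = [1, 4] / [2, 7] / [3, 8];  Q = [1, 3] / [2, 5] / [4, 6]
  Insert 6 (step 7): P = [1, 4, 6] / [2, 7] / [3, 8];  Q = [1, 3, 7] / [2, 5] / [4, 6]
  Insert 5 (step 8): P = [1, 4, 5] / [2, 6] / [3, 7] / [8];  Q = [1, 3, 7] / [2, 5] / [4, 6] / [8]
Final shape: (3, 2, 2, 1).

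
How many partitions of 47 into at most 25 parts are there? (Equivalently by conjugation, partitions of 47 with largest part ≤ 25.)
p(47, parts ≤ 25) = 121248

Use the recurrence p(n, m) = p(n, m−1) + p(n−m, m): either the largest part is < m (count p(n, m−1)) or the largest part is exactly m (remove one copy of m, count p(n−m, m)). With p(0, ·) = 1 this gives p(47, parts ≤ 25) = 121248. (By conjugating Young diagrams, this also counts partitions of 47 into at most 25 parts.)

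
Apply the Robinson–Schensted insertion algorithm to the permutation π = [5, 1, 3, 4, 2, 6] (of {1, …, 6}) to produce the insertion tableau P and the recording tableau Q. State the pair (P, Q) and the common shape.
P = [1, 2, 4, 6] / [3] / [5];  Q = [1, 3, 4, 6] / [2] / [5];  common shape = (4, 1, 1)

Row-insert the values π_1, π_2, … into P one at a time, bumping the leftmost entry strictly greater than the inserted value down to the next row. The recording tableau Q records, in position (i, j), the step at which that cell was added to P.
  Insert 5 (step 1): P = [5];  Q = [1]
  Insert 1 (step 2): P = [1] / [5];  Q = [1] / [2]
  Insert 3 (step 3): P = [1, 3] / [5];  Q = [1, 3] / [2]
  Insert 4 (step 4): P = [1, 3, 4] / [5];  Q = [1, 3, 4] / [2]
  Insert 2 (step 5): P = [1, 2, 4] / [3] / [5];  Q = [1, 3, 4] / [2] / [5]
  Insert 6 (step 6): P = [1, 2, 4, 6] / [3] / [5];  Q = [1, 3, 4, 6] / [2] / [5]
Final shape: (4, 1, 1).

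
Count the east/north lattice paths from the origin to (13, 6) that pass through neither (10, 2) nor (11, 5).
Number of paths = 12510

Inclusion–exclusion. Total paths: C(19, 13) = 27132. Through P₁: C(12, 10)·C(7, 3) = 2310. Through P₂: C(16, 11)·C(3, 2) = 13104. Since P₁ is strictly southwest of P₂, a monotone path through both must visit P₁ then P₂; paths through both = C(12, 10)·C(4, 1)·C(3, 2) = 792. Avoid both = 27132 − 2310 − 13104 + 792 = 12510.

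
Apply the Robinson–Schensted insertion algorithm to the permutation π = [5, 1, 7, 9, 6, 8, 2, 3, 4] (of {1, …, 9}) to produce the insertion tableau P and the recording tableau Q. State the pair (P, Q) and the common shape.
P = [1, 2, 3, 4] / [5, 6, 8] / [7, 9];  Q = [1, 3, 4, 9] / [2, 5, 6] / [7, 8];  common shape = (4, 3, 2)

Row-insert the values π_1, π_2, … into P one at a time, bumping the leftmost entry strictly greater than the inserted value down to the next row. The recording tableau Q records, in position (i, j), the step at which that cell was added to P.
  Insert 5 (step 1): P = [5];  Q = [1]
  Insert 1 (step 2): P = [1] / [5];  Q = [1] / [2]
  Insert 7 (step 3): P = [1, 7] / [5];  Q = [1, 3] / [2]
  Insert 9 (step 4): P = [1, 7, 9] / [5];  Q = [1, 3, 4] / [2]
  Insert 6 (step 5): P = [1, 6, 9] / [5, 7];  Q = [1, 3, 4] / [2, 5]
  Insert 8 (step 6): P = [1, 6, 8] / [5, 7, 9];  Q = [1, 3, 4] / [2, 5, 6]
  Insert 2 (step 7): P = [1, 2, 8] / [5, 6, 9] / [7];  Q = [1, 3, 4] / [2, 5, 6] / [7]
  Insert 3 (step 8): P = [1, 2, 3] / [5, 6, 8] / [7, 9];  Q = [1, 3, 4] / [2, 5, 6] / [7, 8]
  Insert 4 (step 9): P = [1, 2, 3, 4] / [5, 6, 8] / [7, 9];  Q = [1, 3, 4, 9] / [2, 5, 6] / [7, 8]
Final shape: (4, 3, 2).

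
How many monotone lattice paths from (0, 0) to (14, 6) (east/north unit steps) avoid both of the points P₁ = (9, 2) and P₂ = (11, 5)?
Number of paths = 16558

Inclusion–exclusion. Total paths: C(20, 14) = 38760. Through P₁: C(11, 9)·C(9, 5) = 6930. Through P₂: C(16, 11)·C(4, 3) = 17472. Since P₁ is strictly southwest of P₂, a monotone path through both must visit P₁ then P₂; paths through both = C(11, 9)·C(5, 2)·C(4, 3) = 2200. Avoid both = 38760 − 6930 − 17472 + 2200 = 16558.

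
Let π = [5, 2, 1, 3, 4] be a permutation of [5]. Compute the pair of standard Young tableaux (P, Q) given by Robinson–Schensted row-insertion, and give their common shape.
P = [1, 3, 4] / [2] / [5];  Q = [1, 4, 5] / [2] / [3];  common shape = (3, 1, 1)

Row-insert the values π_1, π_2, … into P one at a time, bumping the leftmost entry strictly greater than the inserted value down to the next row. The recording tableau Q records, in position (i, j), the step at which that cell was added to P.
  Insert 5 (step 1): P = [5];  Q = [1]
  Insert 2 (step 2): P = [2] / [5];  Q = [1] / [2]
  Insert 1 (step 3): P = [1] / [2] / [5];  Q = [1] / [2] / [3]
  Insert 3 (step 4): P = [1, 3] / [2] / [5];  Q = [1, 4] / [2] / [3]
  Insert 4 (step 5): P = [1, 3, 4] / [2] / [5];  Q = [1, 4, 5] / [2] / [3]
Final shape: (3, 1, 1).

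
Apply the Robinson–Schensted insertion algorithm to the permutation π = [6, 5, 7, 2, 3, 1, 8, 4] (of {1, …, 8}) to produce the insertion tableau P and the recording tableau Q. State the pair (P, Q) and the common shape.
P = [1, 3, 4] / [2, 7, 8] / [5] / [6];  Q = [1, 3, 7] / [2, 5, 8] / [4] / [6];  common shape = (3, 3, 1, 1)

Row-insert the values π_1, π_2, … into P one at a time, bumping the leftmost entry strictly greater than the inserted value down to the next row. The recording tableau Q records, in position (i, j), the step at which that cell was added to P.
  Insert 6 (step 1): P = [6];  Q = [1]
  Insert 5 (step 2): P = [5] / [6];  Q = [1] / [2]
  Insert 7 (step 3): P = [5, 7] / [6];  Q = [1, 3] / [2]
  Insert 2 (step 4): P = [2, 7] / [5] / [6];  Q = [1, 3] / [2] / [4]
  Insert 3 (step 5): P = [2, 3] / [5, 7] / [6];  Q = [1, 3] / [2, 5] / [4]
  Insert 1 (step 6): P = [1, 3] / [2, 7] / [5] / [6];  Q = [1, 3] / [2, 5] / [4] / [6]
  Insert 8 (step 7): P = [1, 3, 8] / [2, 7] / [5] / [6];  Q = [1, 3, 7] / [2, 5] / [4] / [6]
  Insert 4 (step 8): P = [1, 3, 4] / [2, 7, 8] / [5] / [6];  Q = [1, 3, 7] / [2, 5, 8] / [4] / [6]
Final shape: (3, 3, 1, 1).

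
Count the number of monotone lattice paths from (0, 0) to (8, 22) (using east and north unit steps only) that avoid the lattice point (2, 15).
Number of paths = 5619549

Total paths from (0, 0) to (8, 22): C(30, 8) = 5852925. Paths through (2, 15): (paths (0, 0) → (2, 15)) × (paths (2, 15) → (8, 22)) = C(17, 2) · C(13, 6) = 136 · 1716 = 233376. Avoidance count = 5852925 − 233376 = 5619549.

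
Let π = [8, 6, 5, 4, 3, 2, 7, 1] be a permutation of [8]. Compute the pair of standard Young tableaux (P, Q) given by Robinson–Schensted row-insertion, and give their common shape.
P = [1, 7] / [2] / [3] / [4] / [5] / [6] / [8];  Q = [1, 7] / [2] / [3] / [4] / [5] / [6] / [8];  common shape = (2, 1, 1, 1, 1, 1, 1)

Row-insert the values π_1, π_2, … into P one at a time, bumping the leftmost entry strictly greater than the inserted value down to the next row. The recording tableau Q records, in position (i, j), the step at which that cell was added to P.
  Insert 8 (step 1): P = [8];  Q = [1]
  Insert 6 (step 2): P = [6] / [8];  Q = [1] / [2]
  Insert 5 (step 3): P = [5] / [6] / [8];  Q = [1] / [2] / [3]
  Insert 4 (step 4): P = [4] / [5] / [6] / [8];  Q = [1] / [2] / [3] / [4]
  Insert 3 (step 5): P = [3] / [4] / [5] / [6] / [8];  Q = [1] / [2] / [3] / [4] / [5]
  Insert 2 (step 6): P = [2] / [3] / [4] / [5] / [6] / [8];  Q = [1] / [2] / [3] / [4] / [5] / [6]
  Insert 7 (step 7): P = [2, 7] / [3] / [4] / [5] / [6] / [8];  Q = [1, 7] / [2] / [3] / [4] / [5] / [6]
  Insert 1 (step 8): P = [1, 7] / [2] / [3] / [4] / [5] / [6] / [8];  Q = [1, 7] / [2] / [3] / [4] / [5] / [6] / [8]
Final shape: (2, 1, 1, 1, 1, 1, 1).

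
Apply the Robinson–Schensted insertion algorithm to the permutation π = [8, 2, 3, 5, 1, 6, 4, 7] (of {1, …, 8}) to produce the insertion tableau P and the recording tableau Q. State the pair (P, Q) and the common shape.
P = [1, 3, 4, 6, 7] / [2, 5] / [8];  Q = [1, 3, 4, 6, 8] / [2, 7] / [5];  common shape = (5, 2, 1)

Row-insert the values π_1, π_2, … into P one at a time, bumping the leftmost entry strictly greater than the inserted value down to the next row. The recording tableau Q records, in position (i, j), the step at which that cell was added to P.
  Insert 8 (step 1): P = [8];  Q = [1]
  Insert 2 (step 2): P = [2] / [8];  Q = [1] / [2]
  Insert 3 (step 3): P = [2, 3] / [8];  Q = [1, 3] / [2]
  Insert 5 (step 4): P = [2, 3, 5] / [8];  Q = [1, 3, 4] / [2]
  Insert 1 (step 5): P = [1, 3, 5] / [2] / [8];  Q = [1, 3, 4] / [2] / [5]
  Insert 6 (step 6): P = [1, 3, 5, 6] / [2] / [8];  Q = [1, 3, 4, 6] / [2] / [5]
  Insert 4 (step 7): P = [1, 3, 4, 6] / [2, 5] / [8];  Q = [1, 3, 4, 6] / [2, 7] / [5]
  Insert 7 (step 8): P = [1, 3, 4, 6, 7] / [2, 5] / [8];  Q = [1, 3, 4, 6, 8] / [2, 7] / [5]
Final shape: (5, 2, 1).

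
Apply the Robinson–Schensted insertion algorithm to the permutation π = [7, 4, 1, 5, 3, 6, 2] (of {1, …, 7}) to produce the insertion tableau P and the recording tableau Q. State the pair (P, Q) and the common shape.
P = [1, 2, 6] / [3, 5] / [4] / [7];  Q = [1, 4, 6] / [2, 5] / [3] / [7];  common shape = (3, 2, 1, 1)

Row-insert the values π_1, π_2, … into P one at a time, bumping the leftmost entry strictly greater than the inserted value down to the next row. The recording tableau Q records, in position (i, j), the step at which that cell was added to P.
  Insert 7 (step 1): P = [7];  Q = [1]
  Insert 4 (step 2): P = [4] / [7];  Q = [1] / [2]
  Insert 1 (step 3): P = [1] / [4] / [7];  Q = [1] / [2] / [3]
  Insert 5 (step 4): P = [1, 5] / [4] / [7];  Q = [1, 4] / [2] / [3]
  Insert 3 (step 5): P = [1, 3] / [4, 5] / [7];  Q = [1, 4] / [2, 5] / [3]
  Insert 6 (step 6): P = [1, 3, 6] / [4, 5] / [7];  Q = [1, 4, 6] / [2, 5] / [3]
  Insert 2 (step 7): P = [1, 2, 6] / [3, 5] / [4] / [7];  Q = [1, 4, 6] / [2, 5] / [3] / [7]
Final shape: (3, 2, 1, 1).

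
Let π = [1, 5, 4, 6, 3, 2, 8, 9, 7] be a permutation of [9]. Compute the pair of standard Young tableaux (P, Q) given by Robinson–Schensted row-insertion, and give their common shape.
P = [1, 2, 6, 7, 9] / [3, 8] / [4] / [5];  Q = [1, 2, 4, 7, 8] / [3, 9] / [5] / [6];  common shape = (5, 2, 1, 1)

Row-insert the values π_1, π_2, … into P one at a time, bumping the leftmost entry strictly greater than the inserted value down to the next row. The recording tableau Q records, in position (i, j), the step at which that cell was added to P.
  Insert 1 (step 1): P = [1];  Q = [1]
  Insert 5 (step 2): P = [1, 5];  Q = [1, 2]
  Insert 4 (step 3): P = [1, 4] / [5];  Q = [1, 2] / [3]
  Insert 6 (step 4): P = [1, 4, 6] / [5];  Q = [1, 2, 4] / [3]
  Insert 3 (step 5): P = [1, 3, 6] / [4] / [5];  Q = [1, 2, 4] / [3] / [5]
  Insert 2 (step 6): P = [1, 2, 6] / [3] / [4] / [5];  Q = [1, 2, 4] / [3] / [5] / [6]
  Insert 8 (step 7): P = [1, 2, 6, 8] / [3] / [4] / [5];  Q = [1, 2, 4, 7] / [3] / [5] / [6]
  Insert 9 (step 8): P = [1, 2, 6, 8, 9] / [3] / [4] / [5];  Q = [1, 2, 4, 7, 8] / [3] / [5] / [6]
  Insert 7 (step 9): P = [1, 2, 6, 7, 9] / [3, 8] / [4] / [5];  Q = [1, 2, 4, 7, 8] / [3, 9] / [5] / [6]
Final shape: (5, 2, 1, 1).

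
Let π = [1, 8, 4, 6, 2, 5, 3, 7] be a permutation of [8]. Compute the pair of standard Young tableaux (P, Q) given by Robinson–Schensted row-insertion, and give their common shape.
P = [1, 2, 3, 7] / [4, 5] / [6] / [8];  Q = [1, 2, 4, 8] / [3, 6] / [5] / [7];  common shape = (4, 2, 1, 1)

Row-insert the values π_1, π_2, … into P one at a time, bumping the leftmost entry strictly greater than the inserted value down to the next row. The recording tableau Q records, in position (i, j), the step at which that cell was added to P.
  Insert 1 (step 1): P = [1];  Q = [1]
  Insert 8 (step 2): P = [1, 8];  Q = [1, 2]
  Insert 4 (step 3): P = [1, 4] / [8];  Q = [1, 2] / [3]
  Insert 6 (step 4): P = [1, 4, 6] / [8];  Q = [1, 2, 4] / [3]
  Insert 2 (step 5): P = [1, 2, 6] / [4] / [8];  Q = [1, 2, 4] / [3] / [5]
  Insert 5 (step 6): P = [1, 2, 5] / [4, 6] / [8];  Q = [1, 2, 4] / [3, 6] / [5]
  Insert 3 (step 7): P = [1, 2, 3] / [4, 5] / [6] / [8];  Q = [1, 2, 4] / [3, 6] / [5] / [7]
  Insert 7 (step 8): P = [1, 2, 3, 7] / [4, 5] / [6] / [8];  Q = [1, 2, 4, 8] / [3, 6] / [5] / [7]
Final shape: (4, 2, 1, 1).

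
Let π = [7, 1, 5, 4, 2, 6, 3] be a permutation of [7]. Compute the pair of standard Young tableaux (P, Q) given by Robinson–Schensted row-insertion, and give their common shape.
P = [1, 2, 3] / [4, 6] / [5] / [7];  Q = [1, 3, 6] / [2, 7] / [4] / [5];  common shape = (3, 2, 1, 1)

Row-insert the values π_1, π_2, … into P one at a time, bumping the leftmost entry strictly greater than the inserted value down to the next row. The recording tableau Q records, in position (i, j), the step at which that cell was added to P.
  Insert 7 (step 1): P = [7];  Q = [1]
  Insert 1 (step 2): P = [1] / [7];  Q = [1] / [2]
  Insert 5 (step 3): P = [1, 5] / [7];  Q = [1, 3] / [2]
  Insert 4 (step 4): P = [1, 4] / [5] / [7];  Q = [1, 3] / [2] / [4]
  Insert 2 (step 5): P = [1, 2] / [4] / [5] / [7];  Q = [1, 3] / [2] / [4] / [5]
  Insert 6 (step 6): P = [1, 2, 6] / [4] / [5] / [7];  Q = [1, 3, 6] / [2] / [4] / [5]
  Insert 3 (step 7): P = [1, 2, 3] / [4, 6] / [5] / [7];  Q = [1, 3, 6] / [2, 7] / [4] / [5]
Final shape: (3, 2, 1, 1).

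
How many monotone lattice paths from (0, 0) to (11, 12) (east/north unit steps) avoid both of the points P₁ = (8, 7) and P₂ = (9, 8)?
Number of paths = 820118

Inclusion–exclusion. Total paths: C(23, 11) = 1352078. Through P₁: C(15, 8)·C(8, 3) = 360360. Through P₂: C(17, 9)·C(6, 2) = 364650. Since P₁ is strictly southwest of P₂, a monotone path through both must visit P₁ then P₂; paths through both = C(15, 8)·C(2, 1)·C(6, 2) = 193050. Avoid both = 1352078 − 360360 − 364650 + 193050 = 820118.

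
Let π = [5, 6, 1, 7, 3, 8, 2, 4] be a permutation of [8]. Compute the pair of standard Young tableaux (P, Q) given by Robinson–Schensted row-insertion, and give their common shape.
P = [1, 2, 4, 8] / [3, 6, 7] / [5];  Q = [1, 2, 4, 6] / [3, 5, 8] / [7];  common shape = (4, 3, 1)

Row-insert the values π_1, π_2, … into P one at a time, bumping the leftmost entry strictly greater than the inserted value down to the next row. The recording tableau Q records, in position (i, j), the step at which that cell was added to P.
  Insert 5 (step 1): P = [5];  Q = [1]
  Insert 6 (step 2): P = [5, 6];  Q = [1, 2]
  Insert 1 (step 3): P = [1, 6] / [5];  Q = [1, 2] / [3]
  Insert 7 (step 4): P = [1, 6, 7] / [5];  Q = [1, 2, 4] / [3]
  Insert 3 (step 5): P = [1, 3, 7] / [5, 6];  Q = [1, 2, 4] / [3, 5]
  Insert 8 (step 6): P = [1, 3, 7, 8] / [5, 6];  Q = [1, 2, 4, 6] / [3, 5]
  Insert 2 (step 7): P = [1, 2, 7, 8] / [3, 6] / [5];  Q = [1, 2, 4, 6] / [3, 5] / [7]
  Insert 4 (step 8): P = [1, 2, 4, 8] / [3, 6, 7] / [5];  Q = [1, 2, 4, 6] / [3, 5, 8] / [7]
Final shape: (4, 3, 1).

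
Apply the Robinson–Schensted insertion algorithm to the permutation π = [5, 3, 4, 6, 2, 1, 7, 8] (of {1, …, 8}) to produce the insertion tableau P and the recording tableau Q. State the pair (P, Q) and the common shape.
P = [1, 4, 6, 7, 8] / [2] / [3] / [5];  Q = [1, 3, 4, 7, 8] / [2] / [5] / [6];  common shape = (5, 1, 1, 1)

Row-insert the values π_1, π_2, … into P one at a time, bumping the leftmost entry strictly greater than the inserted value down to the next row. The recording tableau Q records, in position (i, j), the step at which that cell was added to P.
  Insert 5 (step 1): P = [5];  Q = [1]
  Insert 3 (step 2): P = [3] / [5];  Q = [1] / [2]
  Insert 4 (step 3): P = [3, 4] / [5];  Q = [1, 3] / [2]
  Insert 6 (step 4): P = [3, 4, 6] / [5];  Q = [1, 3, 4] / [2]
  Insert 2 (step 5): P = [2, 4, 6] / [3] / [5];  Q = [1, 3, 4] / [2] / [5]
  Insert 1 (step 6): P = [1, 4, 6] / [2] / [3] / [5];  Q = [1, 3, 4] / [2] / [5] / [6]
  Insert 7 (step 7): P = [1, 4, 6, 7] / [2] / [3] / [5];  Q = [1, 3, 4, 7] / [2] / [5] / [6]
  Insert 8 (step 8): P = [1, 4, 6, 7, 8] / [2] / [3] / [5];  Q = [1, 3, 4, 7, 8] / [2] / [5] / [6]
Final shape: (5, 1, 1, 1).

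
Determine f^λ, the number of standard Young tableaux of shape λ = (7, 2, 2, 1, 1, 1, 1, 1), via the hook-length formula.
# SYT of shape (7, 2, 2, 1, 1, 1, 1, 1) = 115830

Hook-length formula: f^λ = n! / Π hook(c), product over all cells c of the Young diagram. For λ = (7, 2, 2, 1, 1, 1, 1, 1), n = 16 boxes. Hook lengths by row (left-to-right, top-to-bottom): [14, 8, 5, 4, 3, 2, 1]; [8, 2]; [7, 1]; [5]; [4]; [3]; [2]; [1]. Product of hooks = 180633600. So f^λ = 16! / 180633600 = 20922789888000 / 180633600 = 115830.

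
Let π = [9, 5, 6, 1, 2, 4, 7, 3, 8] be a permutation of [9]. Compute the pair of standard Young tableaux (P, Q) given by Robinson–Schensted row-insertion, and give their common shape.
P = [1, 2, 3, 7, 8] / [4, 6] / [5] / [9];  Q = [1, 3, 6, 7, 9] / [2, 5] / [4] / [8];  common shape = (5, 2, 1, 1)

Row-insert the values π_1, π_2, … into P one at a time, bumping the leftmost entry strictly greater than the inserted value down to the next row. The recording tableau Q records, in position (i, j), the step at which that cell was added to P.
  Insert 9 (step 1): P = [9];  Q = [1]
  Insert 5 (step 2): P = [5] / [9];  Q = [1] / [2]
  Insert 6 (step 3): P = [5, 6] / [9];  Q = [1, 3] / [2]
  Insert 1 (step 4): P = [1, 6] / [5] / [9];  Q = [1, 3] / [2] / [4]
  Insert 2 (step 5): P = [1, 2] / [5, 6] / [9];  Q = [1, 3] / [2, 5] / [4]
  Insert 4 (step 6): P = [1, 2, 4] / [5, 6] / [9];  Q = [1, 3, 6] / [2, 5] / [4]
  Insert 7 (step 7): P = [1, 2, 4, 7] / [5, 6] / [9];  Q = [1, 3, 6, 7] / [2, 5] / [4]
  Insert 3 (step 8): P = [1, 2, 3, 7] / [4, 6] / [5] / [9];  Q = [1, 3, 6, 7] / [2, 5] / [4] / [8]
  Insert 8 (step 9): P = [1, 2, 3, 7, 8] / [4, 6] / [5] / [9];  Q = [1, 3, 6, 7, 9] / [2, 5] / [4] / [8]
Final shape: (5, 2, 1, 1).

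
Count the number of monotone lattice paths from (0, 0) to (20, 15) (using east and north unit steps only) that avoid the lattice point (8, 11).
Number of paths = 3110383920

Total paths from (0, 0) to (20, 15): C(35, 20) = 3247943160. Paths through (8, 11): (paths (0, 0) → (8, 11)) × (paths (8, 11) → (20, 15)) = C(19, 8) · C(16, 12) = 75582 · 1820 = 137559240. Avoidance count = 3247943160 − 137559240 = 3110383920.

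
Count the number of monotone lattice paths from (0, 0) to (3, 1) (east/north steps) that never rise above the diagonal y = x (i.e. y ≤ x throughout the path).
Number of paths = 3

By the reflection principle (André's argument), the number of monotone paths to (3, 1) with n ≤ m that never go above y = x is C(4, 3) − C(4, 4) = 4 − 1 = 3.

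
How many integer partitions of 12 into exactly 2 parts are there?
p(12, 2 parts) = 6

Partitions of n into exactly k parts ↔ partitions of n − k into at most k parts (subtract 1 from each part). For n = 12, k = 2, the partitions are: 11+1, 10+2, 9+3, 8+4, 7+5, 6+6. Count = 6.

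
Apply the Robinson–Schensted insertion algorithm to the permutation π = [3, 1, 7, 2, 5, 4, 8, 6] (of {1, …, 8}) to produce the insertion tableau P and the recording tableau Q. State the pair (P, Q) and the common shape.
P = [1, 2, 4, 6] / [3, 5, 8] / [7];  Q = [1, 3, 5, 7] / [2, 4, 8] / [6];  common shape = (4, 3, 1)

Row-insert the values π_1, π_2, … into P one at a time, bumping the leftmost entry strictly greater than the inserted value down to the next row. The recording tableau Q records, in position (i, j), the step at which that cell was added to P.
  Insert 3 (step 1): P = [3];  Q = [1]
  Insert 1 (step 2): P = [1] / [3];  Q = [1] / [2]
  Insert 7 (step 3): P = [1, 7] / [3];  Q = [1, 3] / [2]
  Insert 2 (step 4): P = [1, 2] / [3, 7];  Q = [1, 3] / [2, 4]
  Insert 5 (step 5): P = [1, 2, 5] / [3, 7];  Q = [1, 3, 5] / [2, 4]
  Insert 4 (step 6): P = [1, 2, 4] / [3, 5] / [7];  Q = [1, 3, 5] / [2, 4] / [6]
  Insert 8 (step 7): P = [1, 2, 4, 8] / [3, 5] / [7];  Q = [1, 3, 5, 7] / [2, 4] / [6]
  Insert 6 (step 8): P = [1, 2, 4, 6] / [3, 5, 8] / [7];  Q = [1, 3, 5, 7] / [2, 4, 8] / [6]
Final shape: (4, 3, 1).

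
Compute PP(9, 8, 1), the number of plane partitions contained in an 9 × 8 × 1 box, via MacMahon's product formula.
PP(9, 8, 1) = 24310

Evaluate the triple product over i = 1..9, j = 1..8, k = 1..1. The factors are (2/1) · (3/2) · (4/3) · (5/4) · (6/5) · (7/6) · (8/7) · (9/8) · … (72 factors total). The numerators and denominators telescope so the product is an integer; carrying out the multiplication exactly gives PP(9, 8, 1) = 24310.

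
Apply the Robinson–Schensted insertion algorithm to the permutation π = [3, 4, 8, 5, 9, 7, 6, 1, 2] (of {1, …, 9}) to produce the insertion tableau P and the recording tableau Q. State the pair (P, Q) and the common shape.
P = [1, 2, 5, 6] / [3, 4] / [7, 9] / [8];  Q = [1, 2, 3, 5] / [4, 6] / [7, 9] / [8];  common shape = (4, 2, 2, 1)

Row-insert the values π_1, π_2, … into P one at a time, bumping the leftmost entry strictly greater than the inserted value down to the next row. The recording tableau Q records, in position (i, j), the step at which that cell was added to P.
  Insert 3 (step 1): P = [3];  Q = [1]
  Insert 4 (step 2): P = [3, 4];  Q = [1, 2]
  Insert 8 (step 3): P = [3, 4, 8];  Q = [1, 2, 3]
  Insert 5 (step 4): P = [3, 4, 5] / [8];  Q = [1, 2, 3] / [4]
  Insert 9 (step 5): P = [3, 4, 5, 9] / [8];  Q = [1, 2, 3, 5] / [4]
  Insert 7 (step 6): P = [3, 4, 5, 7] / [8, 9];  Q = [1, 2, 3, 5] / [4, 6]
  Insert 6 (step 7): P = [3, 4, 5, 6] / [7, 9] / [8];  Q = [1, 2, 3, 5] / [4, 6] / [7]
  Insert 1 (step 8): P = [1, 4, 5, 6] / [3, 9] / [7] / [8];  Q = [1, 2, 3, 5] / [4, 6] / [7] / [8]
  Insert 2 (step 9): P = [1, 2, 5, 6] / [3, 4] / [7, 9] / [8];  Q = [1, 2, 3, 5] / [4, 6] / [7, 9] / [8]
Final shape: (4, 2, 2, 1).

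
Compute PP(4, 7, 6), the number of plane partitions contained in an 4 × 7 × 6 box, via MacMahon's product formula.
PP(4, 7, 6) = 12544848030

Evaluate the triple product over i = 1..4, j = 1..7, k = 1..6. The factors are (2/1) · (3/2) · (4/3) · (5/4) · (6/5) · (7/6) · (3/2) · (4/3) · … (168 factors total). The numerators and denominators telescope so the product is an integer; carrying out the multiplication exactly gives PP(4, 7, 6) = 12544848030.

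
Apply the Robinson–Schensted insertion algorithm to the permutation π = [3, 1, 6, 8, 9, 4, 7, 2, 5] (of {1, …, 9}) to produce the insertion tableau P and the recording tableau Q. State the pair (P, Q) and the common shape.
P = [1, 2, 5, 9] / [3, 4, 7] / [6, 8];  Q = [1, 3, 4, 5] / [2, 6, 7] / [8, 9];  common shape = (4, 3, 2)

Row-insert the values π_1, π_2, … into P one at a time, bumping the leftmost entry strictly greater than the inserted value down to the next row. The recording tableau Q records, in position (i, j), the step at which that cell was added to P.
  Insert 3 (step 1): P = [3];  Q = [1]
  Insert 1 (step 2): P = [1] / [3];  Q = [1] / [2]
  Insert 6 (step 3): P = [1, 6] / [3];  Q = [1, 3] / [2]
  Insert 8 (step 4): P = [1, 6, 8] / [3];  Q = [1, 3, 4] / [2]
  Insert 9 (step 5): P = [1, 6, 8, 9] / [3];  Q = [1, 3, 4, 5] / [2]
  Insert 4 (step 6): P = [1, 4, 8, 9] / [3, 6];  Q = [1, 3, 4, 5] / [2, 6]
  Insert 7 (step 7): P = [1, 4, 7, 9] / [3, 6, 8];  Q = [1, 3, 4, 5] / [2, 6, 7]
  Insert 2 (step 8): P = [1, 2, 7, 9] / [3, 4, 8] / [6];  Q = [1, 3, 4, 5] / [2, 6, 7] / [8]
  Insert 5 (step 9): P = [1, 2, 5, 9] / [3, 4, 7] / [6, 8];  Q = [1, 3, 4, 5] / [2, 6, 7] / [8, 9]
Final shape: (4, 3, 2).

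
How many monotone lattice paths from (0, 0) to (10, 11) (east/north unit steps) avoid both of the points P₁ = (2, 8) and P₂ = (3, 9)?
Number of paths = 340611

Inclusion–exclusion. Total paths: C(21, 10) = 352716. Through P₁: C(10, 2)·C(11, 8) = 7425. Through P₂: C(12, 3)·C(9, 7) = 7920. Since P₁ is strictly southwest of P₂, a monotone path through both must visit P₁ then P₂; paths through both = C(10, 2)·C(2, 1)·C(9, 7) = 3240. Avoid both = 352716 − 7425 − 7920 + 3240 = 340611.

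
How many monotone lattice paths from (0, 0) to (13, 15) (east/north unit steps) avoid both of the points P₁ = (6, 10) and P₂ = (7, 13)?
Number of paths = 29826160

Inclusion–exclusion. Total paths: C(28, 13) = 37442160. Through P₁: C(16, 6)·C(12, 7) = 6342336. Through P₂: C(20, 7)·C(8, 6) = 2170560. Since P₁ is strictly southwest of P₂, a monotone path through both must visit P₁ then P₂; paths through both = C(16, 6)·C(4, 1)·C(8, 6) = 896896. Avoid both = 37442160 − 6342336 − 2170560 + 896896 = 29826160.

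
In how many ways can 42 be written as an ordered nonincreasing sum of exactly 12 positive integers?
p(42, 12 parts) = 4401

Partitions of n into exactly k parts are in bijection with partitions of n − k into at most k parts (subtract 1 from each part). So p(42, exactly 12) = p(30, parts ≤ 12). Computing via the recurrence p(m, j) = p(m, j−1) + p(m−j, j) gives 4401.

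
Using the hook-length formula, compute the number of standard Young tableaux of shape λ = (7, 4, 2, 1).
# SYT of shape (7, 4, 2, 1) = 42042

Hook-length formula: f^λ = n! / Π hook(c), product over all cells c of the Young diagram. For λ = (7, 4, 2, 1), n = 14 boxes. Hook lengths by row (left-to-right, top-to-bottom): [10, 8, 6, 5, 3, 2, 1]; [6, 4, 2, 1]; [3, 1]; [1]. Product of hooks = 2073600. So f^λ = 14! / 2073600 = 87178291200 / 2073600 = 42042.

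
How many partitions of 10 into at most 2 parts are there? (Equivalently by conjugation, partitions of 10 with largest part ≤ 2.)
p(10, parts ≤ 2) = 6

Partitions of 10 with all parts ≤ 2: 2+2+2+2+2, 2+2+2+2+1+1, 2+2+2+1+1+1+1, 2+2+1+1+1+1+1+1, 2+1+1+1+1+1+1+1+1, 1+1+1+1+1+1+1+1+1+1. Count = 6.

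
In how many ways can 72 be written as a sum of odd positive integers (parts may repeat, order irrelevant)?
p_odd(72) = 36352

Enumerate partitions using only odd parts via the recurrence o(n, m) = o(n, m−2) + o(n−m, m) over odd m, starting from the largest odd part ≤ n. This gives p_odd(72) = 36352. (Euler's theorem: equals the count of distinct-part partitions.)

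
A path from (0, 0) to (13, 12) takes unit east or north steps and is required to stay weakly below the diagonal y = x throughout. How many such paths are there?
Number of paths = 742900

By the reflection principle (André's argument), the number of monotone paths to (13, 12) with n ≤ m that never go above y = x is C(25, 13) − C(25, 14) = 5200300 − 4457400 = 742900.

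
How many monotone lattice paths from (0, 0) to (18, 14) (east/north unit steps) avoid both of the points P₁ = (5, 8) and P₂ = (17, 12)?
Number of paths = 287855931

Inclusion–exclusion. Total paths: C(32, 18) = 471435600. Through P₁: C(13, 5)·C(19, 13) = 34918884. Through P₂: C(29, 17)·C(3, 1) = 155687805. Since P₁ is strictly southwest of P₂, a monotone path through both must visit P₁ then P₂; paths through both = C(13, 5)·C(16, 12)·C(3, 1) = 7027020. Avoid both = 471435600 − 34918884 − 155687805 + 7027020 = 287855931.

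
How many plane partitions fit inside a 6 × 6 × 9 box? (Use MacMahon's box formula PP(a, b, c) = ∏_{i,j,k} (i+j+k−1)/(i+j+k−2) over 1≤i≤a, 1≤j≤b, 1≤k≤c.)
PP(6, 6, 9) = 6062460972064640

Evaluate the triple product over i = 1..6, j = 1..6, k = 1..9. The factors are (2/1) · (3/2) · (4/3) · (5/4) · (6/5) · (7/6) · (8/7) · (9/8) · … (324 factors total). The numerators and denominators telescope so the product is an integer; carrying out the multiplication exactly gives PP(6, 6, 9) = 6062460972064640.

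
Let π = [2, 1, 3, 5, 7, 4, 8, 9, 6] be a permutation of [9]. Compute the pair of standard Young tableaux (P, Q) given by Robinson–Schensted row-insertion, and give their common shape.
P = [1, 3, 4, 6, 8, 9] / [2, 5, 7];  Q = [1, 3, 4, 5, 7, 8] / [2, 6, 9];  common shape = (6, 3)

Row-insert the values π_1, π_2, … into P one at a time, bumping the leftmost entry strictly greater than the inserted value down to the next row. The recording tableau Q records, in position (i, j), the step at which that cell was added to P.
  Insert 2 (step 1): P = [2];  Q = [1]
  Insert 1 (step 2): P = [1] / [2];  Q = [1] / [2]
  Insert 3 (step 3): P = [1, 3] / [2];  Q = [1, 3] / [2]
  Insert 5 (step 4): P = [1, 3, 5] / [2];  Q = [1, 3, 4] / [2]
  Insert 7 (step 5): P = [1, 3, 5, 7] / [2];  Q = [1, 3, 4, 5] / [2]
  Insert 4 (step 6): P = [1, 3, 4, 7] / [2, 5];  Q = [1, 3, 4, 5] / [2, 6]
  Insert 8 (step 7): P = [1, 3, 4, 7, 8] / [2, 5];  Q = [1, 3, 4, 5, 7] / [2, 6]
  Insert 9 (step 8): P = [1, 3, 4, 7, 8, 9] / [2, 5];  Q = [1, 3, 4, 5, 7, 8] / [2, 6]
  Insert 6 (step 9): P = [1, 3, 4, 6, 8, 9] / [2, 5, 7];  Q = [1, 3, 4, 5, 7, 8] / [2, 6, 9]
Final shape: (6, 3).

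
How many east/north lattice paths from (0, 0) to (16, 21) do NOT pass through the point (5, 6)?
Number of paths = 9306288750

Total paths from (0, 0) to (16, 21): C(37, 16) = 12875774670. Paths through (5, 6): (paths (0, 0) → (5, 6)) × (paths (5, 6) → (16, 21)) = C(11, 5) · C(26, 11) = 462 · 7726160 = 3569485920. Avoidance count = 12875774670 − 3569485920 = 9306288750.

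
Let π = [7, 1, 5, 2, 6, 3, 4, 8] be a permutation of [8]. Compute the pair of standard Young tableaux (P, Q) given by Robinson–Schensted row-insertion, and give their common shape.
P = [1, 2, 3, 4, 8] / [5, 6] / [7];  Q = [1, 3, 5, 7, 8] / [2, 6] / [4];  common shape = (5, 2, 1)

Row-insert the values π_1, π_2, … into P one at a time, bumping the leftmost entry strictly greater than the inserted value down to the next row. The recording tableau Q records, in position (i, j), the step at which that cell was added to P.
  Insert 7 (step 1): P = [7];  Q = [1]
  Insert 1 (step 2): P = [1] / [7];  Q = [1] / [2]
  Insert 5 (step 3): P = [1, 5] / [7];  Q = [1, 3] / [2]
  Insert 2 (step 4): P = [1, 2] / [5] / [7];  Q = [1, 3] / [2] / [4]
  Insert 6 (step 5): P = [1, 2, 6] / [5] / [7];  Q = [1, 3, 5] / [2] / [4]
  Insert 3 (step 6): P = [1, 2, 3] / [5, 6] / [7];  Q = [1, 3, 5] / [2, 6] / [4]
  Insert 4 (step 7): P = [1, 2, 3, 4] / [5, 6] / [7];  Q = [1, 3, 5, 7] / [2, 6] / [4]
  Insert 8 (step 8): P = [1, 2, 3, 4, 8] / [5, 6] / [7];  Q = [1, 3, 5, 7, 8] / [2, 6] / [4]
Final shape: (5, 2, 1).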